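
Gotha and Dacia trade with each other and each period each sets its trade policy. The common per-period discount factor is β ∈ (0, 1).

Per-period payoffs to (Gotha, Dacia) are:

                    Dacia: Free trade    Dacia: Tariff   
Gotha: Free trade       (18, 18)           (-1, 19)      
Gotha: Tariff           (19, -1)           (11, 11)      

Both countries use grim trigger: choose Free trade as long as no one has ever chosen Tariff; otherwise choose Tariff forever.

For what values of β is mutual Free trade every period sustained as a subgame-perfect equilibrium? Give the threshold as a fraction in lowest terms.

1/8

18/(1−β) ≥ 19 + 11β/(1−β)
18 ≥ 19 − 8β
β ≥ 1/8.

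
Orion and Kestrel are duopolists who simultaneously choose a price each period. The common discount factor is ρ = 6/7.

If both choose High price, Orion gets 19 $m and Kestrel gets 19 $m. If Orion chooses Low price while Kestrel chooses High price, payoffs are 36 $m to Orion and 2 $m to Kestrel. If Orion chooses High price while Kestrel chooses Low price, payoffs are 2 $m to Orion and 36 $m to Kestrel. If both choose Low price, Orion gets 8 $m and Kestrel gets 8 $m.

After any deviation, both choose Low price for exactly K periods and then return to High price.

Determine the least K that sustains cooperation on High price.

No profitable deviation requires (19−8)(ρ+…+ρ^K) ≥ 36−19, i.e. ρ+…+ρ^K ≥ 17/11 ≈ 1.5455.
With ρ = 6/7, the partial sums are K=1: 0.8571, K=2: 1.5918.
K = 2 is the first length at which the sum reaches 1.5455.

2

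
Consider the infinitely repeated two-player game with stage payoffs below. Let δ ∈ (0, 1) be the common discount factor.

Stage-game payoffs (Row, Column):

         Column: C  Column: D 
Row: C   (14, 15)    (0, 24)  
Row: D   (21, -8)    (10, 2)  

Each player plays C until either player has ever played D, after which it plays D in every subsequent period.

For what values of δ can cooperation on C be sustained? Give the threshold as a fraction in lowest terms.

Row: cooperation gives 14 each period; deviation gives 21 once then 10 forever.
  14/(1−δ) ≥ 21 + 10δ/(1−δ) ⇒ δ ≥ 7/11.
Column: cooperation gives 15 each period; deviation gives 24 once then 2 forever.
  δ ≥ 9/22.
Both must hold, so the binding constraint is Row's: δ ≥ 7/11.

7/11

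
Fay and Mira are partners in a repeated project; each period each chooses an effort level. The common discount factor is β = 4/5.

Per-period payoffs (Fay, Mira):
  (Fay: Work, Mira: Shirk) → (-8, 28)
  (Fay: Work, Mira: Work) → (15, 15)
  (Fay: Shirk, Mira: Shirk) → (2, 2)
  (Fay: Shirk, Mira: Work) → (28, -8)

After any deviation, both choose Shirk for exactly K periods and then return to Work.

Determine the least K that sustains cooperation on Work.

IC: β(1−β^K)/(1−β) ≥ (28−15)/(15−2) = 1.
With β = 4/5: need 1 − β^K ≥ 1·(1−4/5)/(4/5), i.e. β^K ≤ 0.7500.
Since (4/5)^1 = 0.8000 and (4/5)^2 = 0.6400, the smallest such K is 2.

2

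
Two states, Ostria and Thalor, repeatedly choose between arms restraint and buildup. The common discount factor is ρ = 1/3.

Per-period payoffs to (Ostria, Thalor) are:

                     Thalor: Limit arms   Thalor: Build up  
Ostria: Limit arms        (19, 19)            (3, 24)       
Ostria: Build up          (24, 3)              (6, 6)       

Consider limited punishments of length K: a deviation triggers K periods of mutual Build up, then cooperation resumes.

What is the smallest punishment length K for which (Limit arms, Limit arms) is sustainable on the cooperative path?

IC: ρ(1−ρ^K)/(1−ρ) ≥ (24−19)/(19−6) = 5/13.
With ρ = 1/3: need 1 − ρ^K ≥ 5/13·(1−1/3)/(1/3), i.e. ρ^K ≤ 0.2308.
Since (1/3)^1 = 0.3333 and (1/3)^2 = 0.1111, the smallest such K is 2.

2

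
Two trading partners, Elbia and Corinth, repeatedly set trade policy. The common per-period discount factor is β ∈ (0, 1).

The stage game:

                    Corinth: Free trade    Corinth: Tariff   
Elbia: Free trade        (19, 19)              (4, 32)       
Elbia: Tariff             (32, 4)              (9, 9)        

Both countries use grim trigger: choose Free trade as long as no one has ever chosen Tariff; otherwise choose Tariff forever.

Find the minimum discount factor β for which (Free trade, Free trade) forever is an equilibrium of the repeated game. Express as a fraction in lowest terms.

13/23

19/(1−β) ≥ 32 + 9β/(1−β)
19 ≥ 32 − 23β
β ≥ 13/23.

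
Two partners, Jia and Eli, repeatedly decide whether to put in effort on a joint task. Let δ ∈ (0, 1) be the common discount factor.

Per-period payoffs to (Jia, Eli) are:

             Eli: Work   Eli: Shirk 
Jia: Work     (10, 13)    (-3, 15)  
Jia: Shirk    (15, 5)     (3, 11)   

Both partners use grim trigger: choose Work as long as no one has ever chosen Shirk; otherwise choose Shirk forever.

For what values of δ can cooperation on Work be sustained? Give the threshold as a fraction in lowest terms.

For Jia: deviation gain 15−10 = 5, per-period punishment loss 10−3 = 7. IC gives δ ≥ 5/12.
For Eli: gain 2, loss 2 per period, so δ ≥ 2/4 = 1/2.
The tighter constraint is Eli's, so cooperation needs δ ≥ 1/2.

1/2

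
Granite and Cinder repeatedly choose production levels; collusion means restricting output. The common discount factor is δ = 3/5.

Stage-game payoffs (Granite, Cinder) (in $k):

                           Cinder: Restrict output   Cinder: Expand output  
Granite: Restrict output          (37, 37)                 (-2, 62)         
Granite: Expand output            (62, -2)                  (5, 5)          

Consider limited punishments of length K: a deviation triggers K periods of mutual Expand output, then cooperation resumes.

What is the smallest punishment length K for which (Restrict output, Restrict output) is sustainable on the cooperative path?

IC: δ(1−δ^K)/(1−δ) ≥ (62−37)/(37−5) = 25/32.
With δ = 3/5: need 1 − δ^K ≥ 25/32·(1−3/5)/(3/5), i.e. δ^K ≤ 0.4792.
Since (3/5)^1 = 0.6000 and (3/5)^2 = 0.3600, the smallest such K is 2.

2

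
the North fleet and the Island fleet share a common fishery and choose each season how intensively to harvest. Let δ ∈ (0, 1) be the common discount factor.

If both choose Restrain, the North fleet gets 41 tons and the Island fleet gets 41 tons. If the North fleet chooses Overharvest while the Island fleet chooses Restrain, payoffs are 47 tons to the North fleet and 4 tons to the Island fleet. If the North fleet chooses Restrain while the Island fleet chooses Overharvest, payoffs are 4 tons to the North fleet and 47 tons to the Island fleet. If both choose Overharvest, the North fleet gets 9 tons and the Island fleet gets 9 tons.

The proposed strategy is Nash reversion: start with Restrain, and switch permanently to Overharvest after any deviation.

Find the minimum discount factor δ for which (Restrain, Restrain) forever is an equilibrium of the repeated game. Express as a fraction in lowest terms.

Cooperation forever yields 41 each period: 41/(1−δ).
Deviating yields 47 once, then 9 forever: 47 + 9δ/(1−δ).
No profitable deviation requires 41/(1−δ) ≥ 47 + 9δ/(1−δ).
Multiplying by (1−δ): 41 ≥ 47(1−δ) + 9δ = 47 − 38δ.
So 38δ ≥ 6, i.e. δ ≥ 6/38 = 3/19.

3/19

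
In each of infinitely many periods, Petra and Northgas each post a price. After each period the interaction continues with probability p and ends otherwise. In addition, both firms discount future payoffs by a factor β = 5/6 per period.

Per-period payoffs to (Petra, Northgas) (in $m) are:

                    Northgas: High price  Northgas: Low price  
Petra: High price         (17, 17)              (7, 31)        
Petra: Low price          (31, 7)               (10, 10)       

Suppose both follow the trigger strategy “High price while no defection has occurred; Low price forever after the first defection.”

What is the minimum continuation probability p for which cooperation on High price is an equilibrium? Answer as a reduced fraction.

Expected continuation weight on next period's payoff is β·p = 5/6·p, which plays the role of the discount factor.
Cooperation requires 5/6·p ≥ (31−17)/(31−10) = 2/3, hence p ≥ 4/5.

4/5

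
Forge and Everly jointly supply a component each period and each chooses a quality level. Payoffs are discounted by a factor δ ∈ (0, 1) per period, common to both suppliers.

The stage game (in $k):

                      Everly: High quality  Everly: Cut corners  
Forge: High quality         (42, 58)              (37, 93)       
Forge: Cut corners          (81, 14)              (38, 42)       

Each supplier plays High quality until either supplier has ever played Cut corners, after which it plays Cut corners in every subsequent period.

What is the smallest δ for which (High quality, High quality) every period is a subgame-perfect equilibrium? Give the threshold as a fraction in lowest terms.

For Forge: deviation gain 81−42 = 39, per-period punishment loss 42−38 = 4. IC gives δ ≥ 39/43.
For Everly: gain 35, loss 16 per period, so δ ≥ 35/51.
The tighter constraint is Forge's, so cooperation needs δ ≥ 39/43.

39/43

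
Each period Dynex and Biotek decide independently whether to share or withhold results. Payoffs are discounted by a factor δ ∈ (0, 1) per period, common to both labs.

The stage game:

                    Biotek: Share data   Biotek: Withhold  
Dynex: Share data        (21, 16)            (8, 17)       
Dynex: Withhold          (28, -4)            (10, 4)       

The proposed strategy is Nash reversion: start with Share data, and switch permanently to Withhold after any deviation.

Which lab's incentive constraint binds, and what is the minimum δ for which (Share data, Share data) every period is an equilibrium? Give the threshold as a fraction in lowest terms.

Dynex's threshold: (28−21)/(28−10) = 7/18.
Biotek's threshold: (17−16)/(17−4) = 1/13.
7/18 > 1/13, so Dynex binds and δ* = 7/18.

Dynex; δ ≥ 7/18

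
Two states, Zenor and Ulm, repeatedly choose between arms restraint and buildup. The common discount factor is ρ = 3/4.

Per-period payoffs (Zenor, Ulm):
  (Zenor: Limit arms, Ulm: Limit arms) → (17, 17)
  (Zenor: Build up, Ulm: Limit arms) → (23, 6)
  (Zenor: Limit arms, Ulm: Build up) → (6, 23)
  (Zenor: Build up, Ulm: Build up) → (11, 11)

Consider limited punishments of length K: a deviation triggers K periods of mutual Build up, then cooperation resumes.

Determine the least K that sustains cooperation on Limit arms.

Need Σ_{k=1}^{K} ρ^k ≥ (23−17)/(17−11) = 1.0000 at ρ = 3/4.
At K = 1 the sum is 0.7500 < 1.0000; at K = 2 it is 1.3125 ≥ 1.0000.
So the minimum punishment length is K = 2.

2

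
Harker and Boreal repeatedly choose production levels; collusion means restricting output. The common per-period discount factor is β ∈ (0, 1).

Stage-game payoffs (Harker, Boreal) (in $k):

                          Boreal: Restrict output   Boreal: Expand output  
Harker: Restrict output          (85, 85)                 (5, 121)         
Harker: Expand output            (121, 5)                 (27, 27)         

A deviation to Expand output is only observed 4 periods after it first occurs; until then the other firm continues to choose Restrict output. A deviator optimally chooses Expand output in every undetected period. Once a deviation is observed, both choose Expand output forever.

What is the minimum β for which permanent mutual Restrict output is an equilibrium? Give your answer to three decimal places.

The best deviation is to choose Expand output for all 4 undetected periods, earning 121 each, then 27 forever once detected.
Deviation value: 121(1−β^4)/(1−β) + 27β^4/(1−β); cooperation value: 85/(1−β).
IC: 85 ≥ 121(1−β^4) + 27β^4 = 121 − 94β^4.
So β^4 ≥ 36/94 = 18/47, giving β ≥ (18/47)^(1/4) ≈ 0.787.

0.787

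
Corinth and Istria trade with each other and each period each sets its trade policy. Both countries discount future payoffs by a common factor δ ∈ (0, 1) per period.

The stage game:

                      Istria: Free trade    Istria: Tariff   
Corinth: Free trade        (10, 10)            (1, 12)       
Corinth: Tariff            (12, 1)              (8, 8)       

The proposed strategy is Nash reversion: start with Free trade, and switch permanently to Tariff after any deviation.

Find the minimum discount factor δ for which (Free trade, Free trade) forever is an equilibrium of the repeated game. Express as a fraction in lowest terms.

One-period gain from deviating is 12 − 10 = 2. The loss is 10 − 8 = 2 in every subsequent period, with present value 2·δ/(1−δ).
Deviation is unprofitable when 2·δ/(1−δ) ≥ 2, i.e. δ/(1−δ) ≥ 1.
Equivalently δ ≥ 2/(2+2) = 1/2.

1/2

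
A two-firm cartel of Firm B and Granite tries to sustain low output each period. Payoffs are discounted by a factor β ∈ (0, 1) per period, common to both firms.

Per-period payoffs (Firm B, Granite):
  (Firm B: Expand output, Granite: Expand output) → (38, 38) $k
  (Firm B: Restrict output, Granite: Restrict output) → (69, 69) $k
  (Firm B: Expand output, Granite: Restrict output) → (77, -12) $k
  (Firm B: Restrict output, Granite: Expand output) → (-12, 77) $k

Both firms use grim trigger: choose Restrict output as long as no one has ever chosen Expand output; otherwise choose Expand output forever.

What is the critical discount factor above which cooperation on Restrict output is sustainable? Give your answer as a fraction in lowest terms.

8/39

69/(1−β) ≥ 77 + 38β/(1−β)
69 ≥ 77 − 39β
β ≥ 8/39.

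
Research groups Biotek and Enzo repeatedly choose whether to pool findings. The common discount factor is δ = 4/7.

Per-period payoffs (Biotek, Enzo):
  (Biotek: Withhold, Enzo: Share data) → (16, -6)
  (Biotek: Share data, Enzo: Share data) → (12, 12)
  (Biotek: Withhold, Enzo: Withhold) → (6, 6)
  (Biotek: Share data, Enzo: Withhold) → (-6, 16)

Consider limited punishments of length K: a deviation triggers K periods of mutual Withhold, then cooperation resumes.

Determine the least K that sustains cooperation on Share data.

Need Σ_{k=1}^{K} δ^k ≥ (16−12)/(12−6) = 0.6667 at δ = 4/7.
At K = 1 the sum is 0.5714 < 0.6667; at K = 2 it is 0.8980 ≥ 0.6667.
So the minimum punishment length is K = 2.

2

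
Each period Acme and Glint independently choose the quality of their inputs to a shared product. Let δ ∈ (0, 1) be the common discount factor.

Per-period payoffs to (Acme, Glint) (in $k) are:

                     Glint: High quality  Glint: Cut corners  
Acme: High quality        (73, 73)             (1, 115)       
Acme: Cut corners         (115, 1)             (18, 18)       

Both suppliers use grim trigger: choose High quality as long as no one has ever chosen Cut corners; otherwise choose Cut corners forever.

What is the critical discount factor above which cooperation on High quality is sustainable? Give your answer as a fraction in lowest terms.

Under grim trigger the critical discount factor is (T−C)/(T−P) with T = 115, C = 73, P = 18.
δ* = (115−73)/(115−18) = 42/97.

42/97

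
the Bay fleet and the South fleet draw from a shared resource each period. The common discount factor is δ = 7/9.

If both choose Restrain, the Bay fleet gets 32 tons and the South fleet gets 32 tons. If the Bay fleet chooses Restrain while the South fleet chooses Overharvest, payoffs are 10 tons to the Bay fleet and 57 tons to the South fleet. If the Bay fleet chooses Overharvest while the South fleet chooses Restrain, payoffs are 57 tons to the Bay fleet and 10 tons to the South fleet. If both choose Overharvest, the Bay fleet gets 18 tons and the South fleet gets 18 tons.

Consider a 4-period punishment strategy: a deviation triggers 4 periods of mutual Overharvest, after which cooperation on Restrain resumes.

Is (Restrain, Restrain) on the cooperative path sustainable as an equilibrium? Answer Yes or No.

Yes

A one-shot deviation gives 57 now, then 18 for 4 periods, then back to 32.
Gain from deviating: (57−32) today; loss: (32−18) in each of the next 4 periods.
No-deviation condition: (32−18)(δ+…+δ^4) ≥ 57−32, i.e. δ+…+δ^4 ≥ 25/14.
At δ = 7/9: δ+…+δ^4 = 2.2192 ≥ 1.7857.
So cooperation is sustainable.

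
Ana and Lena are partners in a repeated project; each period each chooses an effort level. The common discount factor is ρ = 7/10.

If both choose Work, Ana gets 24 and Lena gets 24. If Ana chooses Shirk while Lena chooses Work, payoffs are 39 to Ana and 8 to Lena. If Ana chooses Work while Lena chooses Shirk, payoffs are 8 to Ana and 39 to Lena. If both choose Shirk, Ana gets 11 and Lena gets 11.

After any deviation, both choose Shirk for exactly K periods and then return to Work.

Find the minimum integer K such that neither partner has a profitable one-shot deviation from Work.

IC: ρ(1−ρ^K)/(1−ρ) ≥ (39−24)/(24−11) = 15/13.
With ρ = 7/10: need 1 − ρ^K ≥ 15/13·(1−7/10)/(7/10), i.e. ρ^K ≤ 0.5055.
Since (7/10)^1 = 0.7000 and (7/10)^2 = 0.4900, the smallest such K is 2.

2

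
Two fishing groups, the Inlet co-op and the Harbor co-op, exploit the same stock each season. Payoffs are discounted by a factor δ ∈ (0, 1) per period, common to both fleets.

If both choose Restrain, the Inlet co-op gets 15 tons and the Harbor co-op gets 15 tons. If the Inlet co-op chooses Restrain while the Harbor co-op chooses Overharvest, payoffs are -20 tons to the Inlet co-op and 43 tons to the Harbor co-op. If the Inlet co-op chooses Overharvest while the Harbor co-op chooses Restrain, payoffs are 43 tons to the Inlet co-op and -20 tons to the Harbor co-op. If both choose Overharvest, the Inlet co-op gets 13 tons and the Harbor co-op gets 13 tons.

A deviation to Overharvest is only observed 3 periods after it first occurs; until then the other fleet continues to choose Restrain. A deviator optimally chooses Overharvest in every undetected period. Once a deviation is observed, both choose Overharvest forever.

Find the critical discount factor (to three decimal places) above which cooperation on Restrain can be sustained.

Deviating for the 3 undetected periods gains 43−15 = 28 per period over cooperation, then loses 15−13 = 2 per period forever once punishment starts.
Gain: 28(1 + δ + … + δ^2); loss: 2·δ^3/(1−δ).
No profitable deviation ⇔ 28(1−δ^3) ≤ 2·δ^3, i.e. δ^3 ≥ 28/(28+2) = 14/15.
Hence δ ≥ (14/15)^(1/3) ≈ 0.977.

0.977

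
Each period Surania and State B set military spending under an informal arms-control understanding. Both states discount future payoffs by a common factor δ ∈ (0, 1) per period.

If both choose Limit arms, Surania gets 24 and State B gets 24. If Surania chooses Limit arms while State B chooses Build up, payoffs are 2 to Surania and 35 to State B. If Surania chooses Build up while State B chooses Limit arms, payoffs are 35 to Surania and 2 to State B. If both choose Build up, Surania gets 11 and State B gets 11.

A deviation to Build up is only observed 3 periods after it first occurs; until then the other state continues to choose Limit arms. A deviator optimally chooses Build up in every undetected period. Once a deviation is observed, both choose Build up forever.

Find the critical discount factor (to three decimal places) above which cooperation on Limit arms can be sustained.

0.771

The best deviation is to choose Build up for all 3 undetected periods, earning 35 each, then 11 forever once detected.
Deviation value: 35(1−δ^3)/(1−δ) + 11δ^3/(1−δ); cooperation value: 24/(1−δ).
IC: 24 ≥ 35(1−δ^3) + 11δ^3 = 35 − 24δ^3.
So δ^3 ≥ 11/24, giving δ ≥ (11/24)^(1/3) ≈ 0.771.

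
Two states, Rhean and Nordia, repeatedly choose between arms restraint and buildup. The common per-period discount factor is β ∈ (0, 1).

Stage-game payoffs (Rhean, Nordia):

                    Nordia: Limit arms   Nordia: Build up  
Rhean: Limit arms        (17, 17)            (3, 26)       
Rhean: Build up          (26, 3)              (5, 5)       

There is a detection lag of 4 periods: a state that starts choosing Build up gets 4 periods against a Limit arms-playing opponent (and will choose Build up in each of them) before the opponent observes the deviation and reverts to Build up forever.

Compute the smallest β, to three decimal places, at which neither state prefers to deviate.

Deviating for the 4 undetected periods gains 26−17 = 9 per period over cooperation, then loses 17−5 = 12 per period forever once punishment starts.
Gain: 9(1 + β + … + β^3); loss: 12·β^4/(1−β).
No profitable deviation ⇔ 9(1−β^4) ≤ 12·β^4, i.e. β^4 ≥ 9/(9+12) = 3/7.
Hence β ≥ (3/7)^(1/4) ≈ 0.809.

0.809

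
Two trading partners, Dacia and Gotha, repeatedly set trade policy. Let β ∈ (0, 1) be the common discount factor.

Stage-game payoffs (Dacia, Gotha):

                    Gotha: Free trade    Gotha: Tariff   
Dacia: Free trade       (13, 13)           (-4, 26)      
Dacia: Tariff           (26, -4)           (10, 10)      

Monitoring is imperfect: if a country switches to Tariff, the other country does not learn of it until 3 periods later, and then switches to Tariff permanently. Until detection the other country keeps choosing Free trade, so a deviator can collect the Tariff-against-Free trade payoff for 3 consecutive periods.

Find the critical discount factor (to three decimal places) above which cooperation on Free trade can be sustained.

0.933

Deviating for the 3 undetected periods gains 26−13 = 13 per period over cooperation, then loses 13−10 = 3 per period forever once punishment starts.
Gain: 13(1 + β + … + β^2); loss: 3·β^3/(1−β).
No profitable deviation ⇔ 13(1−β^3) ≤ 3·β^3, i.e. β^3 ≥ 13/(13+3) = 13/16.
Hence β ≥ (13/16)^(1/3) ≈ 0.933.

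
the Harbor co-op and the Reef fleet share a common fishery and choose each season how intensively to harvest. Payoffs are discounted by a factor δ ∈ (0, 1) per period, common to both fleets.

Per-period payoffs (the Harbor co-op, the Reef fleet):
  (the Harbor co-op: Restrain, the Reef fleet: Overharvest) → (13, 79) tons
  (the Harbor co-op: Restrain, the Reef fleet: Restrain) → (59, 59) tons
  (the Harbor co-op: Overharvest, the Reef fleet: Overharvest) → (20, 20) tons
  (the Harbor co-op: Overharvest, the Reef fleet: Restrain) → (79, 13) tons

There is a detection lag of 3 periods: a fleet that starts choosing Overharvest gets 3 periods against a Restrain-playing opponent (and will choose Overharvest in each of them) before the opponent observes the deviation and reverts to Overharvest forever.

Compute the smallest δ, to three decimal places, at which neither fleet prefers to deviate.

0.697

A deviator earns 79 for 3 periods, then 20 forever; cooperating earns 59 forever. Multiplying the IC by (1−δ):
59 ≥ 79(1−δ^3) + 20δ^3, so 59·δ^3 ≥ 20 and δ^3 ≥ 20/59.
δ ≥ (20/59)^(1/3) ≈ 0.697.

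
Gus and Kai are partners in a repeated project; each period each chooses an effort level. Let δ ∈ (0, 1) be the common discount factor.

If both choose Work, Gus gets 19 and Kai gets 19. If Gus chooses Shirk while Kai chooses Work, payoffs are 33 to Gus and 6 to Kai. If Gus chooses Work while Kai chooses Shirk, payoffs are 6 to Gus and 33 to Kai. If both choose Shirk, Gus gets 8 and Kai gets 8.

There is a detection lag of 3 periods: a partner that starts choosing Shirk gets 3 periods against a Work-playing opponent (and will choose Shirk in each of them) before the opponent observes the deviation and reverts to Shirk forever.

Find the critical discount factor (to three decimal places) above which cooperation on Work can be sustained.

Deviating for the 3 undetected periods gains 33−19 = 14 per period over cooperation, then loses 19−8 = 11 per period forever once punishment starts.
Gain: 14(1 + δ + … + δ^2); loss: 11·δ^3/(1−δ).
No profitable deviation ⇔ 14(1−δ^3) ≤ 11·δ^3, i.e. δ^3 ≥ 14/(14+11) = 14/25.
Hence δ ≥ (14/25)^(1/3) ≈ 0.824.

0.824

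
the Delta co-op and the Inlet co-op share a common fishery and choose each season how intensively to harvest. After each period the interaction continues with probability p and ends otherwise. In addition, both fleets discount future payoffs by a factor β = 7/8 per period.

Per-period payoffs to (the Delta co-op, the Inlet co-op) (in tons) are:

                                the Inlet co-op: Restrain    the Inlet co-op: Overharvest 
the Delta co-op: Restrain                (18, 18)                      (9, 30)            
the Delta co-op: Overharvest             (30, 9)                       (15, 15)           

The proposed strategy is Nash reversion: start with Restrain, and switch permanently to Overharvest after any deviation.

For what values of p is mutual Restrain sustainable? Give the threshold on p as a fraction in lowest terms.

Expected continuation weight on next period's payoff is β·p = 7/8·p, which plays the role of the discount factor.
Cooperation requires 7/8·p ≥ (30−18)/(30−15) = 4/5, hence p ≥ 32/35.

32/35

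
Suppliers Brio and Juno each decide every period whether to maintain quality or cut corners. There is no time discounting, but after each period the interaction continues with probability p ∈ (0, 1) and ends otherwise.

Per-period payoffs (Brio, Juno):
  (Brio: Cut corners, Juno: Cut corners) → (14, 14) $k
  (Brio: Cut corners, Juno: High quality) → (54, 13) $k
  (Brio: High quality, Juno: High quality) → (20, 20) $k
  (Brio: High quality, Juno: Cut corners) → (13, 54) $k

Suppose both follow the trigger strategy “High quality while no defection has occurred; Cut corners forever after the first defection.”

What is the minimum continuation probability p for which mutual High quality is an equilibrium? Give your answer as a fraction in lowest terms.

With no time discounting, the continuation probability p plays the role of the discount factor.
Grim-trigger IC: 20/(1−p) ≥ 54 + 14p/(1−p) ⇒ p ≥ (54−20)/(54−14) = 17/20.

17/20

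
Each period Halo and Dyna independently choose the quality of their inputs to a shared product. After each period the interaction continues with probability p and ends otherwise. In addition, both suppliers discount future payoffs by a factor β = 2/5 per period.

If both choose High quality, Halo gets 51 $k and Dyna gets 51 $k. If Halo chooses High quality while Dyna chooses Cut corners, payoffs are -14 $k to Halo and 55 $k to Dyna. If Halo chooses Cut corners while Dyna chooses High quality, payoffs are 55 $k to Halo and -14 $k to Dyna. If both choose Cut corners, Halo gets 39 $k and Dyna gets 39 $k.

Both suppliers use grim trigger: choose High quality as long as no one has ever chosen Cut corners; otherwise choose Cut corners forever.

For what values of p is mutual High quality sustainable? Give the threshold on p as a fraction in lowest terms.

5/8

With continuation probability p and discount β, the effective per-period discount factor is βp.
Grim-trigger IC: βp ≥ (55−51)/(55−39) = 1/4.
So p ≥ (1/4)/(2/5) = 5/8.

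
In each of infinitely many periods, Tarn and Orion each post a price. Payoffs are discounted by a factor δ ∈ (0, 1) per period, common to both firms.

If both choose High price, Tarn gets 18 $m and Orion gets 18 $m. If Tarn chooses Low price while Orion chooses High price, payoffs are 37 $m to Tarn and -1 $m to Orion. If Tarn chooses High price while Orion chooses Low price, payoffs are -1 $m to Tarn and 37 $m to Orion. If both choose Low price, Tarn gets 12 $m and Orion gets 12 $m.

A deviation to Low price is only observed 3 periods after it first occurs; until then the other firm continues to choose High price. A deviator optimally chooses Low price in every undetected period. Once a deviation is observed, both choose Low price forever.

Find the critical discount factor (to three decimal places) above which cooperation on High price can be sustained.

Deviating for the 3 undetected periods gains 37−18 = 19 per period over cooperation, then loses 18−12 = 6 per period forever once punishment starts.
Gain: 19(1 + δ + … + δ^2); loss: 6·δ^3/(1−δ).
No profitable deviation ⇔ 19(1−δ^3) ≤ 6·δ^3, i.e. δ^3 ≥ 19/(19+6) = 19/25.
Hence δ ≥ (19/25)^(1/3) ≈ 0.913.

0.913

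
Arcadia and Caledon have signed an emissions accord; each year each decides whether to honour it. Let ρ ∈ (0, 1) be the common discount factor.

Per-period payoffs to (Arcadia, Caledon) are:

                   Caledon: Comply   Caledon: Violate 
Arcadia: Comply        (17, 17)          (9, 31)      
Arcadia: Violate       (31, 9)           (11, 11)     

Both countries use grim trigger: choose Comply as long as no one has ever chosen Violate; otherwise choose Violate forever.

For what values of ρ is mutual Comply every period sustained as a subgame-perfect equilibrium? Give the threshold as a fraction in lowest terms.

17/(1−ρ) ≥ 31 + 11ρ/(1−ρ)
17 ≥ 31 − 20ρ
ρ ≥ 14/20 = 7/10.

7/10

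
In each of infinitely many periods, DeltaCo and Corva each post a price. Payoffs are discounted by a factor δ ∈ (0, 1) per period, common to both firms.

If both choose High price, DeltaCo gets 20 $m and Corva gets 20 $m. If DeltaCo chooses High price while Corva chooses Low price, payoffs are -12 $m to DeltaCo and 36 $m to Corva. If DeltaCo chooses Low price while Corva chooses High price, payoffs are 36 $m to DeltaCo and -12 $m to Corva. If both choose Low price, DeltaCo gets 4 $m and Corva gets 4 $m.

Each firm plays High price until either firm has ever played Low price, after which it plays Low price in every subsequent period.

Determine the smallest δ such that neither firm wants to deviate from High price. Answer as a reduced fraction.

1/2

Under grim trigger the critical discount factor is (T−C)/(T−P) with T = 36, C = 20, P = 4.
δ* = (36−20)/(36−4) = 16/32 = 1/2.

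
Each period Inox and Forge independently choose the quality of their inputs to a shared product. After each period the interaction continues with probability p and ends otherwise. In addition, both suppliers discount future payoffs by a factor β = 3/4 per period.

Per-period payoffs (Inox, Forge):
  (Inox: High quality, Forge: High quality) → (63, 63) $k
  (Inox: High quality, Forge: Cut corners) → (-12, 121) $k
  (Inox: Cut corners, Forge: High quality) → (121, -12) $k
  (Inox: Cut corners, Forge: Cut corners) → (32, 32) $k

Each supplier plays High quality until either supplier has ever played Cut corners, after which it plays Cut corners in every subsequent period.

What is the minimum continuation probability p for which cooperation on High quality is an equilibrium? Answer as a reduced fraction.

232/267

Expected continuation weight on next period's payoff is β·p = 3/4·p, which plays the role of the discount factor.
Cooperation requires 3/4·p ≥ (121−63)/(121−32) = 58/89, hence p ≥ 232/267.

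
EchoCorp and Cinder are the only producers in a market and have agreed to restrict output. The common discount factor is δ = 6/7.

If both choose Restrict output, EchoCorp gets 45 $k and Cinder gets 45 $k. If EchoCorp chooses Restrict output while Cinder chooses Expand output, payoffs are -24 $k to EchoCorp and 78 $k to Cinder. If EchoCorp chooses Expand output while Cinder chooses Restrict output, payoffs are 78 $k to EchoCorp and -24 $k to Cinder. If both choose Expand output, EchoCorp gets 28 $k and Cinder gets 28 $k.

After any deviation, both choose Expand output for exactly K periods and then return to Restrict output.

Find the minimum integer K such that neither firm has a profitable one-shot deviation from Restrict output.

IC: δ(1−δ^K)/(1−δ) ≥ (78−45)/(45−28) = 33/17.
With δ = 6/7: need 1 − δ^K ≥ 33/17·(1−6/7)/(6/7), i.e. δ^K ≤ 0.6765.
Since (6/7)^2 = 0.7347 and (6/7)^3 = 0.6297, the smallest such K is 3.

3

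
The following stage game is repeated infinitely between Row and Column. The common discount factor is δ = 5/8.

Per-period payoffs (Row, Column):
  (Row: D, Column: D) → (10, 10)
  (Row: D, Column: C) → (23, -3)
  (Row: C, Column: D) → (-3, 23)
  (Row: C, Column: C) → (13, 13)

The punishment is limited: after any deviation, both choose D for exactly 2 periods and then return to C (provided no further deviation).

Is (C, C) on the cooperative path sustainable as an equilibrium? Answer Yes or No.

Comparing payoff streams over the 3 periods until play realigns: cooperate → 13(1+δ+…+δ^2); deviate → 23 + 10(δ+…+δ^2).
Cooperation is sustained iff (13−10)(δ+…+δ^2) ≥ 23−13.
δ+…+δ^2 = 5/8·(1−(5/8)^2)/(1−5/8) = 1.0156, and (23−13)/(13−10) = 3.3333.
1.0156 < 3.3333, so cooperation is not sustainable.

No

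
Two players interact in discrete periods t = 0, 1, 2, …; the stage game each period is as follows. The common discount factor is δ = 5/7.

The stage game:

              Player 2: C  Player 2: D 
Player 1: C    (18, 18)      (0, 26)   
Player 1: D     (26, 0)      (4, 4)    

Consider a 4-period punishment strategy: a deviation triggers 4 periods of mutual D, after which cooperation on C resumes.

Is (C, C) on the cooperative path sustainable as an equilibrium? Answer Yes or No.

A one-shot deviation gives 26 now, then 4 for 4 periods, then back to 18.
Gain from deviating: (26−18) today; loss: (18−4) in each of the next 4 periods.
No-deviation condition: (18−4)(δ+…+δ^4) ≥ 26−18, i.e. δ+…+δ^4 ≥ 4/7.
At δ = 5/7: δ+…+δ^4 = 1.8492 ≥ 0.5714.
So cooperation is sustainable.

Yes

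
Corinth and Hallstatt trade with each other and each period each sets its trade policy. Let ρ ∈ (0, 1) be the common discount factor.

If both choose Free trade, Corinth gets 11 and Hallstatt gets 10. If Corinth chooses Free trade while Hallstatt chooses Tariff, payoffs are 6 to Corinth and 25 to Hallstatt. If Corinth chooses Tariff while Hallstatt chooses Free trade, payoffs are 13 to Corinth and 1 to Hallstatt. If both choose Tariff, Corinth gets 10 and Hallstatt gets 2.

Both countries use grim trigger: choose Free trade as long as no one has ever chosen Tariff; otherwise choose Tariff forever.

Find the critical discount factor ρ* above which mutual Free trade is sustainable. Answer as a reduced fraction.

2/3

Corinth's threshold: (13−11)/(13−10) = 2/3.
Hallstatt's threshold: (25−10)/(25−2) = 15/23.
2/3 > 15/23, so Corinth binds and ρ* = 2/3.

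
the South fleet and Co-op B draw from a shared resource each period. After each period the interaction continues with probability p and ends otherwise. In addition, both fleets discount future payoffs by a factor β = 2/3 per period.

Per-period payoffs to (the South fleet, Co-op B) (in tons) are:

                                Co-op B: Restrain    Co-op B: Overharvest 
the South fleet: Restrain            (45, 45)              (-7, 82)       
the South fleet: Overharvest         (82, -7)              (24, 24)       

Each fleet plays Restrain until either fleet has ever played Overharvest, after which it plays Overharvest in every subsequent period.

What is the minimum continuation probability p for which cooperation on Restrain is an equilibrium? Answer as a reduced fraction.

Expected continuation weight on next period's payoff is β·p = 2/3·p, which plays the role of the discount factor.
Cooperation requires 2/3·p ≥ (82−45)/(82−24) = 37/58, hence p ≥ 111/116.

111/116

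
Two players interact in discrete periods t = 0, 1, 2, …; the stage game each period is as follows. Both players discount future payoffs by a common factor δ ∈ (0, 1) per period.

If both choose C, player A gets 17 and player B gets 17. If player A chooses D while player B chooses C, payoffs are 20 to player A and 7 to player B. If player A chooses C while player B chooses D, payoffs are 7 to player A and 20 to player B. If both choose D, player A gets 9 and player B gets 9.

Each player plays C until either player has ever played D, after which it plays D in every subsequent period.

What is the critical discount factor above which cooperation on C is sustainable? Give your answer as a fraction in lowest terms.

Cooperation forever yields 17 each period: 17/(1−δ).
Deviating yields 20 once, then 9 forever: 20 + 9δ/(1−δ).
No profitable deviation requires 17/(1−δ) ≥ 20 + 9δ/(1−δ).
Multiplying by (1−δ): 17 ≥ 20(1−δ) + 9δ = 20 − 11δ.
So 11δ ≥ 3, i.e. δ ≥ 3/11.

3/11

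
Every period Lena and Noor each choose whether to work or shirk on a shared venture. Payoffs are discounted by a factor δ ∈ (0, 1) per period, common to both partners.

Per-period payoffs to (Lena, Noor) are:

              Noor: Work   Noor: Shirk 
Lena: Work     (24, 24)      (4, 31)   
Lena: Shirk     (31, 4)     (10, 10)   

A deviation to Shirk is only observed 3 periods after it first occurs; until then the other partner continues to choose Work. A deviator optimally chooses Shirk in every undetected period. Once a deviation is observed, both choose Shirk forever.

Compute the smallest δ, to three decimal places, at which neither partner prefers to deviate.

The best deviation is to choose Shirk for all 3 undetected periods, earning 31 each, then 10 forever once detected.
Deviation value: 31(1−δ^3)/(1−δ) + 10δ^3/(1−δ); cooperation value: 24/(1−δ).
IC: 24 ≥ 31(1−δ^3) + 10δ^3 = 31 − 21δ^3.
So δ^3 ≥ 7/21 = 1/3, giving δ ≥ (1/3)^(1/3) ≈ 0.693.

0.693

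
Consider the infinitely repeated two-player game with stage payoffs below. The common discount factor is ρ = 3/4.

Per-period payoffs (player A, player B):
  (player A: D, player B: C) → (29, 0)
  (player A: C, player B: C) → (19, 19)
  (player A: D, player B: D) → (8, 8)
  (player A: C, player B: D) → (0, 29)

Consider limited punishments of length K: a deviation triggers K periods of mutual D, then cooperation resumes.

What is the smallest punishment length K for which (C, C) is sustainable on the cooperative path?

No profitable deviation requires (19−8)(ρ+…+ρ^K) ≥ 29−19, i.e. ρ+…+ρ^K ≥ 10/11 ≈ 0.9091.
With ρ = 3/4, the partial sums are K=1: 0.7500, K=2: 1.3125.
K = 2 is the first length at which the sum reaches 0.9091.

2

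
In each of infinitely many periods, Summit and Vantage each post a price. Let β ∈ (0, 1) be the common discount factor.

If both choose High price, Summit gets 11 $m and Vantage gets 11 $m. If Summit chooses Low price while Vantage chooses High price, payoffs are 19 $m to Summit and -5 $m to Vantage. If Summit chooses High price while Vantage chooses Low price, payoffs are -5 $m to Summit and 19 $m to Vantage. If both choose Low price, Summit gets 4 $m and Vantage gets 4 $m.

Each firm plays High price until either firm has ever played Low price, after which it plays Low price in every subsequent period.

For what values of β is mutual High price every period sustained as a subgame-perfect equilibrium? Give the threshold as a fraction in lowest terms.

11/(1−β) ≥ 19 + 4β/(1−β)
11 ≥ 19 − 15β
β ≥ 8/15.

8/15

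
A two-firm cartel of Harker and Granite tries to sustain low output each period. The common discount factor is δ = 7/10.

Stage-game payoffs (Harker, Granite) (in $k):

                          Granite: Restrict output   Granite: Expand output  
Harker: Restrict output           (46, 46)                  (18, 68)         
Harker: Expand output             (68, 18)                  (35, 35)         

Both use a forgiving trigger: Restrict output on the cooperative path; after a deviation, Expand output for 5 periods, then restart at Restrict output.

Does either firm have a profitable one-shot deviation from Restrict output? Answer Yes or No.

Comparing payoff streams over the 6 periods until play realigns: cooperate → 46(1+δ+…+δ^5); deviate → 68 + 35(δ+…+δ^5).
Cooperation is sustained iff (46−35)(δ+…+δ^5) ≥ 68−46.
δ+…+δ^5 = 7/10·(1−(7/10)^5)/(1−7/10) = 1.9412, and (68−46)/(46−35) = 2.0000.
1.9412 < 2.0000, so cooperation is not sustainable.

Yes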